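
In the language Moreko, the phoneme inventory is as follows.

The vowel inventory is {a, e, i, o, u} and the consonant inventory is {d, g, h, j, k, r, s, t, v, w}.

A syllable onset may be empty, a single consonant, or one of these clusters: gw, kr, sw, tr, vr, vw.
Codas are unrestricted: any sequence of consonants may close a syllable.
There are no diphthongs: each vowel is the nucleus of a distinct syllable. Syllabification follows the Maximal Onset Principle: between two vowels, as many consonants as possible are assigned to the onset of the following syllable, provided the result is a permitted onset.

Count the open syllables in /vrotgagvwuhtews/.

Nuclei (vowels): o, a, u, e → 4 syllables.
V1 /o/ – V2 /a/: /tg/; trying suffixes from longest down, /g/ is the first permitted one, so coda /t/ | onset /g/.
V2 /a/ – V3 /u/: /gvw/ — longest licit onset from the right is /vw/, leaving /g/ as coda.
V3 /u/ – V4 /e/: /ht/ splits as /h/ + /t/ (/t/ is the longest suffix that is a licit onset).
Putting it together: vrot.gag.vwuh.tews.
Classifying each syllable: /vrot/ (closed), /gag/ (closed), /vwuh/ (closed), /tews/ (closed).
Open syllables: 0.

0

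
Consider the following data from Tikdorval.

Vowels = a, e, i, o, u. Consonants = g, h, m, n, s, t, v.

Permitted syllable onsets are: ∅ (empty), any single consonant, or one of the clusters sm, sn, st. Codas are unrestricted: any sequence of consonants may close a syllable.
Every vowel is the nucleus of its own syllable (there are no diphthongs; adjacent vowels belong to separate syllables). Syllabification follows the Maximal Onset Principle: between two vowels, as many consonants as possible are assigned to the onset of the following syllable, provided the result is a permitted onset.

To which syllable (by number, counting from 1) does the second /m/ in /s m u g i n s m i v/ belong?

3

The vowels are u, i, i — 3 nuclei, so 3 syllables.
σ1/σ2 boundary: just /g/ — single C goes to the following onset.
σ2/σ3 boundary: /nsm/; trying suffixes from longest down, /sm/ is the first permitted one, so coda /n/ | onset /sm/.
Syllabification: smu.gin.smiv.
The second /m/ is in the onset of syllable 3 (/smiv/).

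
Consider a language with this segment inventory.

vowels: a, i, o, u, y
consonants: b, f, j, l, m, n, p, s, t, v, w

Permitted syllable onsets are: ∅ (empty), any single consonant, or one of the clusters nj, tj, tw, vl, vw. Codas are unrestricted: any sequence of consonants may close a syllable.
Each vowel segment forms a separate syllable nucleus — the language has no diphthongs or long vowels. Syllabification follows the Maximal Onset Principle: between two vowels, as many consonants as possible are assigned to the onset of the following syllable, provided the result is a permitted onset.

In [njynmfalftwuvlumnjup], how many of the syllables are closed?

4

Nuclei (vowels): y, a, u, u, u → 5 syllables.
σ1/σ2 boundary: cluster /nmf/ — the longest permitted-onset suffix is /f/; onset = /f/, preceding coda = /nm/.
σ2/σ3 boundary: /lftw/; trying suffixes from longest down, /tw/ is the first permitted one, so coda /lf/ | onset /tw/.
σ3/σ4 boundary: cluster /vl/ — /vl/ is itself a permitted onset, so the whole cluster goes right; preceding coda = ∅.
σ4/σ5 boundary: cluster /mnj/ — the longest permitted-onset suffix is /nj/; onset = /nj/, preceding coda = /m/.
So the parse is njynm.falf.twu.vlum.njup.
Classifying each syllable: /njynm/ (closed), /falf/ (closed), /twu/ (open), /vlum/ (closed), /njup/ (closed).
Closed syllables: 4.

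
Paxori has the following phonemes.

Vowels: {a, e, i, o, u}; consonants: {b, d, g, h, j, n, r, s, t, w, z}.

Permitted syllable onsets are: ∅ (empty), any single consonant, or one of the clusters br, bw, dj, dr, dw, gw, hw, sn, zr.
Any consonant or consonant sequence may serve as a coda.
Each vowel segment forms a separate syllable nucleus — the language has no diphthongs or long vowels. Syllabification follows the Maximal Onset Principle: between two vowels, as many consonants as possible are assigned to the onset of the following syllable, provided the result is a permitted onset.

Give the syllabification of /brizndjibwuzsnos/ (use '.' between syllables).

brizn.dji.bwuz.snos

The vowels are i, i, u, o — 4 nuclei, so 4 syllables.
σ1/σ2 boundary: cluster /zndj/ — the longest permitted-onset suffix is /dj/; onset = /dj/, preceding coda = /zn/.
σ2/σ3 boundary: /bw/ is a licit onset in full, so it all attaches to the next syllable.
σ3/σ4 boundary: /zsn/ splits as /z/ + /sn/ (/sn/ is the longest suffix that is a licit onset).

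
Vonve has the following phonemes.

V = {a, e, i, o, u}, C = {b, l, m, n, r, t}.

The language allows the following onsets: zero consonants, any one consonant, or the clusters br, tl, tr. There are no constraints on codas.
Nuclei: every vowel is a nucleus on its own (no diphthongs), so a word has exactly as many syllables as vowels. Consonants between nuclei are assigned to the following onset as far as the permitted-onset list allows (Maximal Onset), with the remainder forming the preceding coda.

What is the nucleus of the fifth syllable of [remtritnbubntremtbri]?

Vowels present: e, i, u, e, i; each is a nucleus, giving 5 syllables.
The fifth nucleus (vowel 5 from the left) is /i/.

i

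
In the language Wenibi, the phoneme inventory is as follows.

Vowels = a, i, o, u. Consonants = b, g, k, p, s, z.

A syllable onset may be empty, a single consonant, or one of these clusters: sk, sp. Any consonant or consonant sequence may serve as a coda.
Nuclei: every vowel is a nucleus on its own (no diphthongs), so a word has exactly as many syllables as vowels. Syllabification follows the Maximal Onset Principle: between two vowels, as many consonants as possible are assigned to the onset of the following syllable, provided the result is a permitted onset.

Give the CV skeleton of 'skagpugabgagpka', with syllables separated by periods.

Vowels present: a, u, a, a, a; each is a nucleus, giving 5 syllables.
σ1/σ2 boundary: /gp/ — longest licit onset from the right is /p/, leaving /g/ as coda.
σ2/σ3 boundary: just /g/ — single C goes to the following onset.
σ3/σ4 boundary: cluster /bg/ — the longest permitted-onset suffix is /g/; onset = /g/, preceding coda = /b/.
σ4/σ5 boundary: cluster /gpk/ — the longest permitted-onset suffix is /k/; onset = /k/, preceding coda = /gp/.
Putting it together: skag.pu.gab.gagp.ka.
Mapping each syllable to C/V: /skag/ → CCVC, /pu/ → CV, /gab/ → CVC, /gagp/ → CVCC, /ka/ → CV.

CCVC.CV.CVC.CVCC.CV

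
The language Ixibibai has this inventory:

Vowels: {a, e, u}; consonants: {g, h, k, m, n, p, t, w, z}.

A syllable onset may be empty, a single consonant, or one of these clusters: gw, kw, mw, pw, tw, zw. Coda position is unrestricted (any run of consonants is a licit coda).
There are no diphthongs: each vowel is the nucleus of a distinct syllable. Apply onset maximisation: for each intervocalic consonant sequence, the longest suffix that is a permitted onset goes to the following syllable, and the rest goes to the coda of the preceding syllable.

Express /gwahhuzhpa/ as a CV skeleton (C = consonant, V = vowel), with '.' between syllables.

CCVC.CVCC.CV

Vowels present: a, u, a; each is a nucleus, giving 3 syllables.
/a…u/ gap (V1→V2): /hh/ — longest licit onset from the right is /h/, leaving /h/ as coda.
/u…a/ gap (V2→V3): /zhp/ splits as /zh/ + /p/ (/p/ is the longest suffix that is a licit onset).
Result: gwah.huzh.pa.
Mapping each syllable to C/V: /gwah/ → CCVC, /huzh/ → CVCC, /pa/ → CV.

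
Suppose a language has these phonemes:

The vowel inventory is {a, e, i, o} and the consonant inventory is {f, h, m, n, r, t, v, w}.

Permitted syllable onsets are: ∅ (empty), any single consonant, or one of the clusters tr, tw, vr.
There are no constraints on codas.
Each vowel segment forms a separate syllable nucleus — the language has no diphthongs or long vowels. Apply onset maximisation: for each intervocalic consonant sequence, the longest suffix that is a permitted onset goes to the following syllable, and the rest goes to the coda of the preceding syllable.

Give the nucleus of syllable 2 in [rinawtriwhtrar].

a

The vowels are i, a, i, a — 4 nuclei, so 4 syllables.
The second nucleus (vowel 2 from the left) is /a/.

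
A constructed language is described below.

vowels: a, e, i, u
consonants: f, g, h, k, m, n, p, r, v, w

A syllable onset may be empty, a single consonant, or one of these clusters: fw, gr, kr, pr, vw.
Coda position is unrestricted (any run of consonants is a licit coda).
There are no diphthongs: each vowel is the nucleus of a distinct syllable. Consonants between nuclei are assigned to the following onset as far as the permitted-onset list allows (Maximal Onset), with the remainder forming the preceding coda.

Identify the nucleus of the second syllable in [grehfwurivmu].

The vowels are e, u, i, u — 4 nuclei, so 4 syllables.
The second nucleus (vowel 2 from the left) is /u/.

u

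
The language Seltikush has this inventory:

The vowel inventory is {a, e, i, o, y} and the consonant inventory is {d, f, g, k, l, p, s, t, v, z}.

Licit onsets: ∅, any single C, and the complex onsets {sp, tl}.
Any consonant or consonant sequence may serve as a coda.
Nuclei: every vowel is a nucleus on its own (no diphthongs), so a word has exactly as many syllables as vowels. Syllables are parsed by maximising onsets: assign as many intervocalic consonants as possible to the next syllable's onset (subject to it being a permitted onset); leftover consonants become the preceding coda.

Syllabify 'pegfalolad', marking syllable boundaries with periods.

The vowels are e, a, o, a — 4 nuclei, so 4 syllables.
/e…a/ gap (V1→V2): /gf/ — longest licit onset from the right is /f/, leaving /g/ as coda.
/a…o/ gap (V2→V3): /l/ is a single consonant, so it becomes the next onset.
/o…a/ gap (V3→V4): just /l/ — single C goes to the following onset.

peg.fa.lo.lad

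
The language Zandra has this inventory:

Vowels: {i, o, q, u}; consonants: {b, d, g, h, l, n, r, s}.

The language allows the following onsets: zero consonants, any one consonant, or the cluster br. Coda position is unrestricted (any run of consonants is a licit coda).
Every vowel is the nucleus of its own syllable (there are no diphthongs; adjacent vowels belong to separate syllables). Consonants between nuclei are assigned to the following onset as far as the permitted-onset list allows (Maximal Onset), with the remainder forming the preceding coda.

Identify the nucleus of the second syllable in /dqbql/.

Nuclei (vowels): q, q → 2 syllables.
The second nucleus (vowel 2 from the left) is /q/.

q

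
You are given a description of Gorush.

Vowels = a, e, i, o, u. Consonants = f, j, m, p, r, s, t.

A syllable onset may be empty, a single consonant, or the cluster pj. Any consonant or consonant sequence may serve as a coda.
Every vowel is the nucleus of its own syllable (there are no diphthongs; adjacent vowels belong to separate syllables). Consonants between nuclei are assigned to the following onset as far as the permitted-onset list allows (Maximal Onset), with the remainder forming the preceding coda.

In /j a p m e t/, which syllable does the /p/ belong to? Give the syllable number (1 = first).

1

Vowels present: a, e; each is a nucleus, giving 2 syllables.
/a…e/ gap (V1→V2): /pm/ — longest licit onset from the right is /m/, leaving /p/ as coda.
Result: jap.met.
The /p/ is in the coda of syllable 1 (/jap/).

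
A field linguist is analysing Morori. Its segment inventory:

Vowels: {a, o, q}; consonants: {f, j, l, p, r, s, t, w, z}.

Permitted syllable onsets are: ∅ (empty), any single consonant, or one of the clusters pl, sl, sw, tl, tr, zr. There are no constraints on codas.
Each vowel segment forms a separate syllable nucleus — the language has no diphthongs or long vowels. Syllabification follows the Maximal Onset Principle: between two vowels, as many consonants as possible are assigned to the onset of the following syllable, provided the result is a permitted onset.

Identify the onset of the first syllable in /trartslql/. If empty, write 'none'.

Vowels present: a, q; each is a nucleus, giving 2 syllables.
σ1/σ2 boundary: cluster /rtsl/ — the longest permitted-onset suffix is /sl/; onset = /sl/, preceding coda = /rt/.
Putting it together: trart.slql.
Syllable 1 is /trart/: onset /tr/, nucleus /a/, coda /rt/.

tr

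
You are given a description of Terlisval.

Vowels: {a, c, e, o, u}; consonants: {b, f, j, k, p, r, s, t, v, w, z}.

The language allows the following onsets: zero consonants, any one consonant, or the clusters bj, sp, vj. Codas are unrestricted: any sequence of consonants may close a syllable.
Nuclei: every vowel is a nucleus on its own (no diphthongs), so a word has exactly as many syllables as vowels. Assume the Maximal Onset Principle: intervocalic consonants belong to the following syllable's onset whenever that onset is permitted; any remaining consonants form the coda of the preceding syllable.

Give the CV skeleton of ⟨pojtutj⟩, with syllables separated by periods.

CVC.CVCC

Nuclei (vowels): o, u → 2 syllables.
σ1/σ2 boundary: /jt/ — longest licit onset from the right is /t/, leaving /j/ as coda.
Putting it together: poj.tutj.
Mapping each syllable to C/V: /poj/ → CVC, /tutj/ → CVCC.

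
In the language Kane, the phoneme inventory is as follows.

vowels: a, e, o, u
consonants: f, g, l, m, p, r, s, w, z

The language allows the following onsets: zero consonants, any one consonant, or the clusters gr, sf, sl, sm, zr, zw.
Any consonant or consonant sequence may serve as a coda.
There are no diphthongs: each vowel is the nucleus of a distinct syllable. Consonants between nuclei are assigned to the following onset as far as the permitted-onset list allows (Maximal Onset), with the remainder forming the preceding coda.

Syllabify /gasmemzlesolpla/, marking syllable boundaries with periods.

ga.smemz.le.solp.la

Vowels present: a, e, e, o, a; each is a nucleus, giving 5 syllables.
/a…e/ gap (V1→V2): /sm/ — entire cluster is a permitted onset → onset /sm/, coda ∅.
/e…e/ gap (V2→V3): /mzl/ splits as /mz/ + /l/ (/l/ is the longest suffix that is a licit onset).
/e…o/ gap (V3→V4): /s/ is a single consonant, so it becomes the next onset.
/o…a/ gap (V4→V5): cluster /lpl/ — the longest permitted-onset suffix is /l/; onset = /l/, preceding coda = /lp/.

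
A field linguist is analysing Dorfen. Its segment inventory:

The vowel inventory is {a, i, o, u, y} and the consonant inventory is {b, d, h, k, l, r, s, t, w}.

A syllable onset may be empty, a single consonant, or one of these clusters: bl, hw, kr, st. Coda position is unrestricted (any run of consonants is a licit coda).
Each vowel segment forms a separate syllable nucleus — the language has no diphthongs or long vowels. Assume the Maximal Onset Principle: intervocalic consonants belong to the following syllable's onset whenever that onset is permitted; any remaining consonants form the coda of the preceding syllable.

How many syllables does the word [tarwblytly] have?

3

The vowels are a, y, y — 3 nuclei, so 3 syllables.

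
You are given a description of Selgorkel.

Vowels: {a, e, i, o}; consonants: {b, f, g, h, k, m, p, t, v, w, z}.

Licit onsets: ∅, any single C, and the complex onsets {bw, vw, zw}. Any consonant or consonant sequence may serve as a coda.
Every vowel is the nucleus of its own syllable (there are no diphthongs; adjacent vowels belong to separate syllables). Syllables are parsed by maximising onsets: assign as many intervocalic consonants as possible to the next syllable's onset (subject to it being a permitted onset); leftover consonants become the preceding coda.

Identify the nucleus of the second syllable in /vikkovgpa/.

Nuclei (vowels): i, o, a → 3 syllables.
The second nucleus (vowel 2 from the left) is /o/.

o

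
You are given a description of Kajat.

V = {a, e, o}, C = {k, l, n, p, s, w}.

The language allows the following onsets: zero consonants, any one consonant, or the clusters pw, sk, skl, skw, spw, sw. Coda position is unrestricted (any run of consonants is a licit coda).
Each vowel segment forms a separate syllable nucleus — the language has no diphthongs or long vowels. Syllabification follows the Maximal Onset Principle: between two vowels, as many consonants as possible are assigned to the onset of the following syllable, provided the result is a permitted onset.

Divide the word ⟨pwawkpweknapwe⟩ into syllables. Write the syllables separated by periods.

pwawk.pwek.na.pwe

Vowels present: a, e, a, e; each is a nucleus, giving 4 syllables.
σ1/σ2 boundary: cluster /wkpw/ — the longest permitted-onset suffix is /pw/; onset = /pw/, preceding coda = /wk/.
σ2/σ3 boundary: /kn/ splits as /k/ + /n/ (/n/ is the longest suffix that is a licit onset).
σ3/σ4 boundary: /pw/ is a licit onset in full, so it all attaches to the next syllable.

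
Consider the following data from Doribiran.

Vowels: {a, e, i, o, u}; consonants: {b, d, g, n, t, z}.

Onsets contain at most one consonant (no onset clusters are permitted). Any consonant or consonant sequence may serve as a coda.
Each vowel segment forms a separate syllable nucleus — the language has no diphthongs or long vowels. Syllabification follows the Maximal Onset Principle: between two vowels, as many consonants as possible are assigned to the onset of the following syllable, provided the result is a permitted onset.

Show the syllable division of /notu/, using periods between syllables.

no.tu

Vowels present: o, u; each is a nucleus, giving 2 syllables.
Between /o/ (V1) and /u/ (V2): just /t/ — single C goes to the following onset.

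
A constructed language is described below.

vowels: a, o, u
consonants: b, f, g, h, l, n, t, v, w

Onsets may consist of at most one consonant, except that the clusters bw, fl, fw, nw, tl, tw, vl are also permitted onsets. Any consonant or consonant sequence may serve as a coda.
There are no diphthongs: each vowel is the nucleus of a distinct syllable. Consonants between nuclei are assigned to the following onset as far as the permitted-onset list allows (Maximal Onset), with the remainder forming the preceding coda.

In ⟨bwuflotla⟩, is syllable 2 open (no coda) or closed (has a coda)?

Nuclei (vowels): u, o, a → 3 syllables.
/u…o/ gap (V1→V2): /fl/ — entire cluster is a permitted onset → onset /fl/, coda ∅.
/o…a/ gap (V2→V3): cluster /tl/ — /tl/ is itself a permitted onset, so the whole cluster goes right; preceding coda = ∅.
So the parse is bwu.flo.tla.
Syllable 2 is /flo/; it ends in its nucleus with no coda, so it is open.

open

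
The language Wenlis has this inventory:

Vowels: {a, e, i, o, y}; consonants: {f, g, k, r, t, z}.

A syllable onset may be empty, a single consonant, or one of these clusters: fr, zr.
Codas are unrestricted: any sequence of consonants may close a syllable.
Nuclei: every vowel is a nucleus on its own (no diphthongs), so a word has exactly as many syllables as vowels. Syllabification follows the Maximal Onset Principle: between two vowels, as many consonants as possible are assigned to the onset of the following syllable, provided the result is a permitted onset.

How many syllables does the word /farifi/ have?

Vowels present: a, i, i; each is a nucleus, giving 3 syllables.

3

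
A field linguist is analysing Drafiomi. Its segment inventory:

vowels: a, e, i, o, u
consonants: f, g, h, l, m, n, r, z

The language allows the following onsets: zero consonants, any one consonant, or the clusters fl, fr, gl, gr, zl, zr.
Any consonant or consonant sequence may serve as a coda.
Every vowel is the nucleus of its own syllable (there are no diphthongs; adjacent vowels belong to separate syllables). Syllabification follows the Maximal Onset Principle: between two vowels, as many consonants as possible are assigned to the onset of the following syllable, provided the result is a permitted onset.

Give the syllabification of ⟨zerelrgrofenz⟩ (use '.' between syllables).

The vowels are e, e, o, e — 4 nuclei, so 4 syllables.
/e…e/ gap (V1→V2): /r/ is a single consonant, so it becomes the next onset.
/e…o/ gap (V2→V3): /lrgr/ — longest licit onset from the right is /gr/, leaving /lr/ as coda.
/o…e/ gap (V3→V4): /f/ → onset of the next syllable (single consonants are always licit onsets).

ze.relr.gro.fenz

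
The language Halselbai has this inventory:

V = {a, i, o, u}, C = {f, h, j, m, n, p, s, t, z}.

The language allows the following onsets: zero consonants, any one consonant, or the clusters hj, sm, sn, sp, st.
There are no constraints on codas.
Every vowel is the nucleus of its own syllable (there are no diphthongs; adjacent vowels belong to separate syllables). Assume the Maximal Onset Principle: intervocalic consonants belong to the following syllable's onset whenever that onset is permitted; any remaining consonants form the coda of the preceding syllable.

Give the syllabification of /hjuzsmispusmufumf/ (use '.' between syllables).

hjuz.smi.spu.smu.fumf

Nuclei (vowels): u, i, u, u, u → 5 syllables.
/u…i/ gap (V1→V2): /zsm/ splits as /z/ + /sm/ (/sm/ is the longest suffix that is a licit onset).
/i…u/ gap (V2→V3): /sp/ — entire cluster is a permitted onset → onset /sp/, coda ∅.
/u…u/ gap (V3→V4): cluster /sm/ — /sm/ is itself a permitted onset, so the whole cluster goes right; preceding coda = ∅.
/u…u/ gap (V4→V5): /f/ is a single consonant, so it becomes the next onset.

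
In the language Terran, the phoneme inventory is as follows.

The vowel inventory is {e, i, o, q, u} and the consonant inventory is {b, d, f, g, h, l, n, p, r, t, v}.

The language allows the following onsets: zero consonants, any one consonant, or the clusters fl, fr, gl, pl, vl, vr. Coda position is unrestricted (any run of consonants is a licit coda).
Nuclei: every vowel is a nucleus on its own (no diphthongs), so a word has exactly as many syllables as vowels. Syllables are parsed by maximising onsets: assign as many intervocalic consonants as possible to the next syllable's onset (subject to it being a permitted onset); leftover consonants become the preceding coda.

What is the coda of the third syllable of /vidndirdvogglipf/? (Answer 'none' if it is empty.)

g

Nuclei (vowels): i, i, o, i → 4 syllables.
Between /i/ (V1) and /i/ (V2): cluster /dnd/ — the longest permitted-onset suffix is /d/; onset = /d/, preceding coda = /dn/.
Between /i/ (V2) and /o/ (V3): /rdv/; trying suffixes from longest down, /v/ is the first permitted one, so coda /rd/ | onset /v/.
Between /o/ (V3) and /i/ (V4): /ggl/ — longest licit onset from the right is /gl/, leaving /g/ as coda.
Putting it together: vidn.dird.vog.glipf.
Syllable 3 is /vog/: onset /v/, nucleus /o/, coda /g/.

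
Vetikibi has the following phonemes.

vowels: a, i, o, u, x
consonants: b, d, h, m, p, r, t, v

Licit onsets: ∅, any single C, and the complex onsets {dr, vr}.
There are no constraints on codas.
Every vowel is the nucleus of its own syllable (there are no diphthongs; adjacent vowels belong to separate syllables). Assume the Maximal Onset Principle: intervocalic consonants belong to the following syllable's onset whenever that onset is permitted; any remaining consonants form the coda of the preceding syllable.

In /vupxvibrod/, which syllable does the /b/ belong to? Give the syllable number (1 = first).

3

Nuclei (vowels): u, x, i, o → 4 syllables.
/u…x/ gap (V1→V2): /p/ is a single consonant, so it becomes the next onset.
/x…i/ gap (V2→V3): /v/ → onset of the next syllable (single consonants are always licit onsets).
/i…o/ gap (V3→V4): cluster /br/ — the longest permitted-onset suffix is /r/; onset = /r/, preceding coda = /b/.
Syllabification: vu.px.vib.rod.
The /b/ is in the coda of syllable 3 (/vib/).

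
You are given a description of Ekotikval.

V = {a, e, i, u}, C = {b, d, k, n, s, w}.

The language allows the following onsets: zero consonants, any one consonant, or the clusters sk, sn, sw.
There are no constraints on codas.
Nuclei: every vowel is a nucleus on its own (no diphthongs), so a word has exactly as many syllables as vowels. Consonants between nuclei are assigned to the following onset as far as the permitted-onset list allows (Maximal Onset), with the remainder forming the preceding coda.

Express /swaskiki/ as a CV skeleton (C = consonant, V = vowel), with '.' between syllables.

The vowels are a, i, i — 3 nuclei, so 3 syllables.
V1 /a/ – V2 /i/: /sk/ — entire cluster is a permitted onset → onset /sk/, coda ∅.
V2 /i/ – V3 /i/: /k/ is a single consonant, so it becomes the next onset.
Putting it together: swa.ski.ki.
Mapping each syllable to C/V: /swa/ → CCV, /ski/ → CCV, /ki/ → CV.

CCV.CCV.CV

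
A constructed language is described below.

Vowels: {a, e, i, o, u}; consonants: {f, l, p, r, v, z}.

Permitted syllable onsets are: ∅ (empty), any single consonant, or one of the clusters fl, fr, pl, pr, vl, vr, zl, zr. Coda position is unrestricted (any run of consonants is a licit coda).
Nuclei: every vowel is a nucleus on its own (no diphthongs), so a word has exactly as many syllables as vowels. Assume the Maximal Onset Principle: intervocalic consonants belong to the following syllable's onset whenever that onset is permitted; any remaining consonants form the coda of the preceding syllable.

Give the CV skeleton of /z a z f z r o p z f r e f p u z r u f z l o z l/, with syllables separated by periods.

Vowels present: a, o, e, u, u, o; each is a nucleus, giving 6 syllables.
σ1/σ2 boundary: /zfzr/; trying suffixes from longest down, /zr/ is the first permitted one, so coda /zf/ | onset /zr/.
σ2/σ3 boundary: cluster /pzfr/ — the longest permitted-onset suffix is /fr/; onset = /fr/, preceding coda = /pz/.
σ3/σ4 boundary: /fp/ splits as /f/ + /p/ (/p/ is the longest suffix that is a licit onset).
σ4/σ5 boundary: /zr/ is a licit onset in full, so it all attaches to the next syllable.
σ5/σ6 boundary: cluster /fzl/ — the longest permitted-onset suffix is /zl/; onset = /zl/, preceding coda = /f/.
So the parse is zazf.zropz.fref.pu.zruf.zlozl.
Mapping each syllable to C/V: /zazf/ → CVCC, /zropz/ → CCVCC, /fref/ → CCVC, /pu/ → CV, /zruf/ → CCVC, /zlozl/ → CCVCC.

CVCC.CCVCC.CCVC.CV.CCVC.CCVCC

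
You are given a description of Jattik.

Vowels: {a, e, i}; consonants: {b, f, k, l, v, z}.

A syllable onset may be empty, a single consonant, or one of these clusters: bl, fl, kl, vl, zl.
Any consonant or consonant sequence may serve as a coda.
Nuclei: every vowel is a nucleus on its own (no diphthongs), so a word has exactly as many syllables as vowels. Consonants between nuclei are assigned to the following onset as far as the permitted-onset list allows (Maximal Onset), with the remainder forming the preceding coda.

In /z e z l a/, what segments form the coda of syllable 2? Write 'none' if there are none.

none

The vowels are e, a — 2 nuclei, so 2 syllables.
V1 /e/ – V2 /a/: cluster /zl/ — /zl/ is itself a permitted onset, so the whole cluster goes right; preceding coda = ∅.
Syllabification: ze.zla.
Syllable 2 is /zla/: onset /zl/, nucleus /a/, coda ∅.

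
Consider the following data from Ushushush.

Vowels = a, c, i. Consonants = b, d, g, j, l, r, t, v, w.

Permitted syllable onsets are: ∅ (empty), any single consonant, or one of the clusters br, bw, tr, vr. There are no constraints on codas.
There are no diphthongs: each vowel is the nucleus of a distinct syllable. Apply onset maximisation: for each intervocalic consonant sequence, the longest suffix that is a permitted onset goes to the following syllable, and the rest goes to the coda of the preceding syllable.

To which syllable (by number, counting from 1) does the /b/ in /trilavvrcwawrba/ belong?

5

The vowels are i, a, c, a, a — 5 nuclei, so 5 syllables.
Between /i/ (V1) and /a/ (V2): /l/ → onset of the next syllable (single consonants are always licit onsets).
Between /a/ (V2) and /c/ (V3): cluster /vvr/ — the longest permitted-onset suffix is /vr/; onset = /vr/, preceding coda = /v/.
Between /c/ (V3) and /a/ (V4): just /w/ — single C goes to the following onset.
Between /a/ (V4) and /a/ (V5): /wrb/ splits as /wr/ + /b/ (/b/ is the longest suffix that is a licit onset).
Result: tri.lav.vrc.wawr.ba.
The /b/ is in the onset of syllable 5 (/ba/).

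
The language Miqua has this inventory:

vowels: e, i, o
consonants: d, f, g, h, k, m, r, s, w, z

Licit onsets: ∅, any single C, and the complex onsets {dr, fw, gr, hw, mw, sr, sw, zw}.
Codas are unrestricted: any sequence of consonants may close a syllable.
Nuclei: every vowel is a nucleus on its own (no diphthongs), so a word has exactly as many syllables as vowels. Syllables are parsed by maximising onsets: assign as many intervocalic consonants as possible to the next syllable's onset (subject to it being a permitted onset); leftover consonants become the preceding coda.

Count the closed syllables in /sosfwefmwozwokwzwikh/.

Vowels present: o, e, o, o, i; each is a nucleus, giving 5 syllables.
Between /o/ (V1) and /e/ (V2): cluster /sfw/ — the longest permitted-onset suffix is /fw/; onset = /fw/, preceding coda = /s/.
Between /e/ (V2) and /o/ (V3): /fmw/; trying suffixes from longest down, /mw/ is the first permitted one, so coda /f/ | onset /mw/.
Between /o/ (V3) and /o/ (V4): /zw/ is a licit onset in full, so it all attaches to the next syllable.
Between /o/ (V4) and /i/ (V5): /kwzw/ splits as /kw/ + /zw/ (/zw/ is the longest suffix that is a licit onset).
So the parse is sos.fwef.mwo.zwokw.zwikh.
Classifying each syllable: /sos/ (closed), /fwef/ (closed), /mwo/ (open), /zwokw/ (closed), /zwikh/ (closed).
Closed syllables: 4.

4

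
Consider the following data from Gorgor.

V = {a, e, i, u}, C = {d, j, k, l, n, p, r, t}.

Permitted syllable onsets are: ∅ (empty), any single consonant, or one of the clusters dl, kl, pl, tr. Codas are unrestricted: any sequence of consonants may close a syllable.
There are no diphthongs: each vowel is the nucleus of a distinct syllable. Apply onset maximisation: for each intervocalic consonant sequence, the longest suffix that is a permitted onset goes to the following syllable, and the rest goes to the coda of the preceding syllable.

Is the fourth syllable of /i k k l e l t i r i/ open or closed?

open

Vowels present: i, e, i, i; each is a nucleus, giving 4 syllables.
Between /i/ (V1) and /e/ (V2): cluster /kkl/ — the longest permitted-onset suffix is /kl/; onset = /kl/, preceding coda = /k/.
Between /e/ (V2) and /i/ (V3): /lt/ splits as /l/ + /t/ (/t/ is the longest suffix that is a licit onset).
Between /i/ (V3) and /i/ (V4): /r/ → onset of the next syllable (single consonants are always licit onsets).
Syllabification: ik.klel.ti.ri.
Syllable 4 is /ri/; it ends in its nucleus with no coda, so it is open.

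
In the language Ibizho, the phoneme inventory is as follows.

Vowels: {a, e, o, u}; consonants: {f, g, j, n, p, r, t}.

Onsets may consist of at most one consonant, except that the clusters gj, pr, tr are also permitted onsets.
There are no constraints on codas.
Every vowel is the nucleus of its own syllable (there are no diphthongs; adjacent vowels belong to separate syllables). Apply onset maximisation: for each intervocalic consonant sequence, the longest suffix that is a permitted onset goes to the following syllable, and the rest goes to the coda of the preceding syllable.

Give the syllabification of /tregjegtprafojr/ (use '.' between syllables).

tre.gjegt.pra.fojr

The vowels are e, e, a, o — 4 nuclei, so 4 syllables.
Between /e/ (V1) and /e/ (V2): /gj/ — entire cluster is a permitted onset → onset /gj/, coda ∅.
Between /e/ (V2) and /a/ (V3): /gtpr/ splits as /gt/ + /pr/ (/pr/ is the longest suffix that is a licit onset).
Between /a/ (V3) and /o/ (V4): /f/ → onset of the next syllable (single consonants are always licit onsets).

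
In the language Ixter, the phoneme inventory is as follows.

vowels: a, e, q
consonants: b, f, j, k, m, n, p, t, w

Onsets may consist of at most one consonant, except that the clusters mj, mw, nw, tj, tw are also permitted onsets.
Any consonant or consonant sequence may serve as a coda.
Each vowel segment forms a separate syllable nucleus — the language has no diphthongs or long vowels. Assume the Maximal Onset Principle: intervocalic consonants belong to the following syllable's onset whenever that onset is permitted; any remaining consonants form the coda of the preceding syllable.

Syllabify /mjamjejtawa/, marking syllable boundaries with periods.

mja.mjej.ta.wa

Vowels present: a, e, a, a; each is a nucleus, giving 4 syllables.
σ1/σ2 boundary: /mj/ — entire cluster is a permitted onset → onset /mj/, coda ∅.
σ2/σ3 boundary: /jt/ — longest licit onset from the right is /t/, leaving /j/ as coda.
σ3/σ4 boundary: just /w/ — single C goes to the following onset.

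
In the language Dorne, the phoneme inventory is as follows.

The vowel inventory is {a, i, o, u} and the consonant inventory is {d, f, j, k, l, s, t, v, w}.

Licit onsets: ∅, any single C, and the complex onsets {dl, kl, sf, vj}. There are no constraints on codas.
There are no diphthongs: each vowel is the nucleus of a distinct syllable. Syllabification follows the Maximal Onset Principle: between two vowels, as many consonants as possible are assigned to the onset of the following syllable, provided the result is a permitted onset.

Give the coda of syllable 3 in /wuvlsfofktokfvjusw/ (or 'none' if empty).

kf

Nuclei (vowels): u, o, o, u → 4 syllables.
Between /u/ (V1) and /o/ (V2): /vlsf/ — longest licit onset from the right is /sf/, leaving /vl/ as coda.
Between /o/ (V2) and /o/ (V3): /fkt/; trying suffixes from longest down, /t/ is the first permitted one, so coda /fk/ | onset /t/.
Between /o/ (V3) and /u/ (V4): /kfvj/ splits as /kf/ + /vj/ (/vj/ is the longest suffix that is a licit onset).
Syllabification: wuvl.sfofk.tokf.vjusw.
Syllable 3 is /tokf/: onset /t/, nucleus /o/, coda /kf/.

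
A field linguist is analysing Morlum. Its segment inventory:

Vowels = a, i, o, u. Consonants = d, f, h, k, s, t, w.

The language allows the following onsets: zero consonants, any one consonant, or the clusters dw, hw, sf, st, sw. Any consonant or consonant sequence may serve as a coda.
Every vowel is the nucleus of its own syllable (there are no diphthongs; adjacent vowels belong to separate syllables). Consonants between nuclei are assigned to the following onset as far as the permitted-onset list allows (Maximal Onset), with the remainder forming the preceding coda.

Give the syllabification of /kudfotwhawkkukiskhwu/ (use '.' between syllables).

kud.fotw.hawk.ku.kisk.hwu

The vowels are u, o, a, u, i, u — 6 nuclei, so 6 syllables.
V1 /u/ – V2 /o/: /df/ splits as /d/ + /f/ (/f/ is the longest suffix that is a licit onset).
V2 /o/ – V3 /a/: /twh/ splits as /tw/ + /h/ (/h/ is the longest suffix that is a licit onset).
V3 /a/ – V4 /u/: cluster /wkk/ — the longest permitted-onset suffix is /k/; onset = /k/, preceding coda = /wk/.
V4 /u/ – V5 /i/: just /k/ — single C goes to the following onset.
V5 /i/ – V6 /u/: /skhw/ splits as /sk/ + /hw/ (/hw/ is the longest suffix that is a licit onset).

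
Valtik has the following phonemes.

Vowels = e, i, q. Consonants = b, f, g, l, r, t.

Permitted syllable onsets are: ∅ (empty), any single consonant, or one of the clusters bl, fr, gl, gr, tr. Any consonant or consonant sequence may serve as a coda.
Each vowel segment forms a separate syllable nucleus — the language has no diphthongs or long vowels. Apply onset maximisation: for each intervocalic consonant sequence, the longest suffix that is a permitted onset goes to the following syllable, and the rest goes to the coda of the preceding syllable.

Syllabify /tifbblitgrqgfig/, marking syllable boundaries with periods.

tifb.blit.grqg.fig

Vowels present: i, i, q, i; each is a nucleus, giving 4 syllables.
Between /i/ (V1) and /i/ (V2): /fbbl/ splits as /fb/ + /bl/ (/bl/ is the longest suffix that is a licit onset).
Between /i/ (V2) and /q/ (V3): /tgr/ — longest licit onset from the right is /gr/, leaving /t/ as coda.
Between /q/ (V3) and /i/ (V4): /gf/ — longest licit onset from the right is /f/, leaving /g/ as coda.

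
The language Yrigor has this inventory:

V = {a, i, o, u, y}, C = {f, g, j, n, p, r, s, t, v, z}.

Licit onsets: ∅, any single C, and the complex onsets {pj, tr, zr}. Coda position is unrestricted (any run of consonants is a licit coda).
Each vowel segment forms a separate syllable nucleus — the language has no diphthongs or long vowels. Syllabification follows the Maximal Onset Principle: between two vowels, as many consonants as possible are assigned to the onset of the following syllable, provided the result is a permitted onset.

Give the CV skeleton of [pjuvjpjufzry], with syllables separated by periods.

The vowels are u, u, y — 3 nuclei, so 3 syllables.
σ1/σ2 boundary: cluster /vjpj/ — the longest permitted-onset suffix is /pj/; onset = /pj/, preceding coda = /vj/.
σ2/σ3 boundary: /fzr/ splits as /f/ + /zr/ (/zr/ is the longest suffix that is a licit onset).
Syllabification: pjuvj.pjuf.zry.
Mapping each syllable to C/V: /pjuvj/ → CCVCC, /pjuf/ → CCVC, /zry/ → CCV.

CCVCC.CCVC.CCV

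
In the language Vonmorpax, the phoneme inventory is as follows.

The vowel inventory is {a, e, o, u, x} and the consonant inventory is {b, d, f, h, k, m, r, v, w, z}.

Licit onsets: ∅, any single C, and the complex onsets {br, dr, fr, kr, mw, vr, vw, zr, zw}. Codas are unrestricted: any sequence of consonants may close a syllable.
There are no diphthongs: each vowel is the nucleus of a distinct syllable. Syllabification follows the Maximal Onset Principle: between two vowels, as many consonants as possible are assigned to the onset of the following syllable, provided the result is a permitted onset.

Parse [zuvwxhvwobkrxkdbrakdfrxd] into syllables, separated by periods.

Nuclei (vowels): u, x, o, x, a, x → 6 syllables.
Between /u/ (V1) and /x/ (V2): cluster /vw/ — /vw/ is itself a permitted onset, so the whole cluster goes right; preceding coda = ∅.
Between /x/ (V2) and /o/ (V3): /hvw/; trying suffixes from longest down, /vw/ is the first permitted one, so coda /h/ | onset /vw/.
Between /o/ (V3) and /x/ (V4): cluster /bkr/ — the longest permitted-onset suffix is /kr/; onset = /kr/, preceding coda = /b/.
Between /x/ (V4) and /a/ (V5): /kdbr/ — longest licit onset from the right is /br/, leaving /kd/ as coda.
Between /a/ (V5) and /x/ (V6): cluster /kdfr/ — the longest permitted-onset suffix is /fr/; onset = /fr/, preceding coda = /kd/.

zu.vwxh.vwob.krxkd.brakd.frxd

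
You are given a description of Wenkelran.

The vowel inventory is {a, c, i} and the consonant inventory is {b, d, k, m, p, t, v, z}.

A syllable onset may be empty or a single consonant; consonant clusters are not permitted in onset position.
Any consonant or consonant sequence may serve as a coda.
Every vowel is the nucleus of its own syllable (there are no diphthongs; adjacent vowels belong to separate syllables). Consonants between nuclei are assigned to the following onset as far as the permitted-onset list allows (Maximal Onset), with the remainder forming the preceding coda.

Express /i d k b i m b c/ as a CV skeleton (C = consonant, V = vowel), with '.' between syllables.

Nuclei (vowels): i, i, c → 3 syllables.
Between /i/ (V1) and /i/ (V2): /dkb/; trying suffixes from longest down, /b/ is the first permitted one, so coda /dk/ | onset /b/.
Between /i/ (V2) and /c/ (V3): /mb/ splits as /m/ + /b/ (/b/ is the longest suffix that is a licit onset).
Syllabification: idk.bim.bc.
Mapping each syllable to C/V: /idk/ → VCC, /bim/ → CVC, /bc/ → CV.

VCC.CVC.CV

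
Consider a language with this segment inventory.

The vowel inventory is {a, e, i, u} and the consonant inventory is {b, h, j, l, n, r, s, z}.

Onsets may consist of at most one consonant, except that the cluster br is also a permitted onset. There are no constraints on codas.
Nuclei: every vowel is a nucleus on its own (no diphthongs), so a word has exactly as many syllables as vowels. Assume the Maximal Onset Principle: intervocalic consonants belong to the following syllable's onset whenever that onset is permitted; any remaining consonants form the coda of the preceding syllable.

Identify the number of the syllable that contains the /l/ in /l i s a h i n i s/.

Nuclei (vowels): i, a, i, i → 4 syllables.
/i…a/ gap (V1→V2): /s/ → onset of the next syllable (single consonants are always licit onsets).
/a…i/ gap (V2→V3): /h/ is a single consonant, so it becomes the next onset.
/i…i/ gap (V3→V4): /n/ is a single consonant, so it becomes the next onset.
So the parse is li.sa.hi.nis.
The /l/ is in the onset of syllable 1 (/li/).

1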